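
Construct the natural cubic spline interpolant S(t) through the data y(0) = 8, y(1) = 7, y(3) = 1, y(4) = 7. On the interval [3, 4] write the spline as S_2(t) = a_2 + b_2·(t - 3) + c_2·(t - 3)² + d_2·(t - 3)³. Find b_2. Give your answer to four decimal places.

Put M_i = S'' at the i-th knot. Here h = (1, 2, 1) and Δ = (-1, -3, 6), so the interior equations h_(i-1)·M_(i-1) + 2(h_(i-1)+h_i)·M_i + h_i·M_(i+1) = 6(Δ_i − Δ_(i-1)) read
  1·M_0 + 6·M_1 + 2·M_2 = 6(Δ_1 - Δ_0) = -12
  2·M_1 + 6·M_2 + 1·M_3 = 6(Δ_2 - Δ_1) = 54
Natural end conditions: M_0 = M_3 = 0.
Solving: M_0 = 0, M_1 = -45/8, M_2 = 87/8, M_3 = 0.
On [3, 4], with S_2(t) = a_2 + b_2·(t - 3) + c_2·(t - 3)² + d_2·(t - 3)³: c_2 = M_2/2 = 87/16, d_2 = (M_3 - M_2)/(6h_2) = -29/16, b_2 = Δ_2 - h_2(2M_2 + M_3)/6 = 19/8.

2.3750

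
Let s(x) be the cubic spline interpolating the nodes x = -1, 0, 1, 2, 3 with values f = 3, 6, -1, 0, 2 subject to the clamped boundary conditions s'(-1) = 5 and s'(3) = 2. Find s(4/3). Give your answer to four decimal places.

Let M_i = s''(x_i). Step sizes h_i = 1, 1, 1, 1; slopes of the chords Δ_i = (y_(i+1) - y_i)/h_i = 3, -7, 1, 2.
  1·M_0 + 4·M_1 + 1·M_2 = 6(Δ_1 - Δ_0) = -60
  1·M_1 + 4·M_2 + 1·M_3 = 6(Δ_2 - Δ_1) = 48
  1·M_2 + 4·M_3 + 1·M_4 = 6(Δ_3 - Δ_2) = 6
Clamped end conditions give two more equations: 2h_0·M_0 + h_0·M_1 = 6(Δ_0 - s'(-1)) = -12 and h_3·M_3 + 2h_3·M_4 = 6(s'(3) - Δ_3) = 0.
Solving: M_0 = 30/7, M_1 = -144/7, M_2 = 18, M_3 = -24/7, M_4 = 12/7.
On [1, 2], s(x) = -1 - 31/7·(x - 1) + 9·(x - 1)² - 25/7·(x - 1)³.
With (x - 1) = 1/3: s(4/3) = -304/189.

-1.6085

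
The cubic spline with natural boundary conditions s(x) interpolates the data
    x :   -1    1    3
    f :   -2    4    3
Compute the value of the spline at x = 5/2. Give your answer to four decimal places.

3.6602

With σ_i denoting the second derivative at x_i, h_i = 2, 2, and Δ_i = (y_(i+1) − y_i)/h_i = 3, -1/2:
  2·σ_0 + 8·σ_1 + 2·σ_2 = 6(Δ_1 - Δ_0) = -21
Natural end conditions: σ_0 = σ_2 = 0.
Hence σ_0 = 0, σ_1 = -21/8, σ_2 = 0.
On [1, 3], s(x) = 4 + 5/4·(x - 1) - 21/16·(x - 1)² + 7/32·(x - 1)³.
With (x - 1) = 3/2: s(5/2) = 937/256.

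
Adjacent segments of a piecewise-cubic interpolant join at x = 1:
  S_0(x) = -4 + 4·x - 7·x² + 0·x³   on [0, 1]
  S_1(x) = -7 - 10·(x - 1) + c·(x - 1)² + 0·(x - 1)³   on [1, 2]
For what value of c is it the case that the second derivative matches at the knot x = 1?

S_0''(x) = -14 + 0·x, so S_0''(1) = -14. On the right, S_1''(1) = 2c, so c = -7.

-7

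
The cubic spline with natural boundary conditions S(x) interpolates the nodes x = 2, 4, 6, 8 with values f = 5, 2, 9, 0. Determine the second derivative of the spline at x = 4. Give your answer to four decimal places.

5.6000

Write σ_i for S''(x_i). With h_i = 2, 2, 2 and divided differences Δ_i = -3/2, 7/2, -9/2, the continuity of S' gives the tridiagonal system
  2·σ_0 + 8·σ_1 + 2·σ_2 = 6(Δ_1 - Δ_0) = 30
  2·σ_1 + 8·σ_2 + 2·σ_3 = 6(Δ_2 - Δ_1) = -48
Natural end conditions: σ_0 = σ_3 = 0.
Solving: σ_0 = 0, σ_1 = 28/5, σ_2 = -37/5, σ_3 = 0.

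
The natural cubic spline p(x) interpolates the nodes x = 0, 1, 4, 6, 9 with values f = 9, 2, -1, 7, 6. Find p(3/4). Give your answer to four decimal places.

Let M_i = p''(x_i). Step sizes h_i = 1, 3, 2, 3; slopes of the chords Δ_i = (y_(i+1) - y_i)/h_i = -7, -1, 4, -1/3.
  1·M_0 + 8·M_1 + 3·M_2 = 6(Δ_1 - Δ_0) = 36
  3·M_1 + 10·M_2 + 2·M_3 = 6(Δ_2 - Δ_1) = 30
  2·M_2 + 10·M_3 + 3·M_4 = 6(Δ_3 - Δ_2) = -26
Natural end conditions: M_0 = M_4 = 0.
Hence M_0 = 0, M_1 = 400/113, M_2 = 868/339, M_3 = -1055/339, M_4 = 0.
On [0, 1], p(x) = 9 - 2573/339·x + 0·x² + 200/339·x³.
With x = 3/4: p(3/4) = 3215/904.

3.5564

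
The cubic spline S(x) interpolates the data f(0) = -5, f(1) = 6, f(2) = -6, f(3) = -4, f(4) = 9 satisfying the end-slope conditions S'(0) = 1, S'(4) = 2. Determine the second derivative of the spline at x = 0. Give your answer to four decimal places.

Let σ_i = S''(x_i). Step sizes h_i = 1, 1, 1, 1; slopes of the chords Δ_i = (y_(i+1) - y_i)/h_i = 11, -12, 2, 13.
  1·σ_0 + 4·σ_1 + 1·σ_2 = 6(Δ_1 - Δ_0) = -138
  1·σ_1 + 4·σ_2 + 1·σ_3 = 6(Δ_2 - Δ_1) = 84
  1·σ_2 + 4·σ_3 + 1·σ_4 = 6(Δ_3 - Δ_2) = 66
Clamped end conditions give two more equations: 2h_0·σ_0 + h_0·σ_1 = 6(Δ_0 - S'(0)) = 60 and h_3·σ_3 + 2h_3·σ_4 = 6(S'(4) - Δ_3) = -66.
Hence σ_0 = 1633/28, σ_1 = -793/14, σ_2 = 121/4, σ_3 = 275/14, σ_4 = -1199/28.

58.3214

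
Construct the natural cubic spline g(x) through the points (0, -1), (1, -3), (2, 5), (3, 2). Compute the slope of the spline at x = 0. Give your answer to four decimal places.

Put M_i = g'' at the i-th knot. Here h = (1, 1, 1) and Δ = (-2, 8, -3), so the interior equations h_(i-1)·M_(i-1) + 2(h_(i-1)+h_i)·M_i + h_i·M_(i+1) = 6(Δ_i − Δ_(i-1)) read
  1·M_0 + 4·M_1 + 1·M_2 = 6(Δ_1 - Δ_0) = 60
  1·M_1 + 4·M_2 + 1·M_3 = 6(Δ_2 - Δ_1) = -66
Natural end conditions: M_0 = M_3 = 0.
Solving: M_0 = 0, M_1 = 102/5, M_2 = -108/5, M_3 = 0.
On [0, 1], g'(x) = b_0 + 2c_0·x + 3d_0·x² with b_0 = Δ_0 - h_0(2M_0 + M_1)/6 = -27/5, c_0 = M_0/2 = 0, d_0 = (M_1 - M_0)/(6h_0) = 17/5. So g'(0) = -27/5.

-5.4000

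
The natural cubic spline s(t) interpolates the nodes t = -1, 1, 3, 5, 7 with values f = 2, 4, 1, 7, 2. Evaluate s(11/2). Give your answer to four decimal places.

6.9570

Let m_i = s''(x_i). Step sizes h_i = 2, 2, 2, 2; slopes of the chords Δ_i = (y_(i+1) - y_i)/h_i = 1, -3/2, 3, -5/2.
  2·m_0 + 8·m_1 + 2·m_2 = 6(Δ_1 - Δ_0) = -15
  2·m_1 + 8·m_2 + 2·m_3 = 6(Δ_2 - Δ_1) = 27
  2·m_2 + 8·m_3 + 2·m_4 = 6(Δ_3 - Δ_2) = -33
Natural end conditions: m_0 = m_4 = 0.
Solving the tridiagonal system: m_0 = 0, m_1 = -183/56, m_2 = 39/7, m_3 = -309/56, m_4 = 0.
On [5, 7], s(t) = 7 + 33/28·(t - 5) - 309/112·(t - 5)² + 103/224·(t - 5)³.
With (t - 5) = 1/2: s(11/2) = 1781/256.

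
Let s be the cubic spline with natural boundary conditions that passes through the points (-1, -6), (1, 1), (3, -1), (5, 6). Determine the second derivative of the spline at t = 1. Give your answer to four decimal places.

-4.5000

Write m_i for s''(x_i). With h_i = 2, 2, 2 and divided differences Δ_i = 7/2, -1, 7/2, the continuity of s' gives the tridiagonal system
  2·m_0 + 8·m_1 + 2·m_2 = 6(Δ_1 - Δ_0) = -27
  2·m_1 + 8·m_2 + 2·m_3 = 6(Δ_2 - Δ_1) = 27
Natural end conditions: m_0 = m_3 = 0.
Hence m_0 = 0, m_1 = -9/2, m_2 = 9/2, m_3 = 0.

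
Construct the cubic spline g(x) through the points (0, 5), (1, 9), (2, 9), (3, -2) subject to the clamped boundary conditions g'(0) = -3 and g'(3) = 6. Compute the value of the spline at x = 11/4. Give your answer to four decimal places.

Let m_i = g''(x_i). Step sizes h_i = 1, 1, 1; slopes of the chords Δ_i = (y_(i+1) - y_i)/h_i = 4, 0, -11.
  1·m_0 + 4·m_1 + 1·m_2 = 6(Δ_1 - Δ_0) = -24
  1·m_1 + 4·m_2 + 1·m_3 = 6(Δ_2 - Δ_1) = -66
Clamped end conditions give two more equations: 2h_0·m_0 + h_0·m_1 = 6(Δ_0 - g'(0)) = 42 and h_2·m_2 + 2h_2·m_3 = 6(g'(3) - Δ_2) = 102.
Hence m_0 = 114/5, m_1 = -18/5, m_2 = -162/5, m_3 = 336/5.
On [2, 3], g(x) = 9 - 57/5·(x - 2) - 81/5·(x - 2)² + 83/5·(x - 2)³.
With (x - 2) = 3/4: g(11/4) = -531/320.

-1.6594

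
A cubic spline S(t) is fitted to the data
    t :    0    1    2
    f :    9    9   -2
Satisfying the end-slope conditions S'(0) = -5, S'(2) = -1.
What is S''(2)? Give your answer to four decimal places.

48.5000

Write m_i for S''(x_i). With h_i = 1, 1 and divided differences Δ_i = 0, -11, the continuity of S' gives the tridiagonal system
  1·m_0 + 4·m_1 + 1·m_2 = 6(Δ_1 - Δ_0) = -66
Clamped end conditions give two more equations: 2h_0·m_0 + h_0·m_1 = 6(Δ_0 - S'(0)) = 30 and h_1·m_1 + 2h_1·m_2 = 6(S'(2) - Δ_1) = 60.
Forward elimination and back-substitution give m_0 = 67/2, m_1 = -37, m_2 = 97/2.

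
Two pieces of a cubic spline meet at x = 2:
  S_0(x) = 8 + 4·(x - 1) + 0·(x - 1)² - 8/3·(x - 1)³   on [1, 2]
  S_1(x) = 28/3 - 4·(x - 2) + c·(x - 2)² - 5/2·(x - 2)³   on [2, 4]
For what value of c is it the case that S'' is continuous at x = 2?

-8

S_0''(x) = 0 - 16·(x - 1), so S_0''(2) = -16. On the right, S_1''(2) = 2c, so c = -8.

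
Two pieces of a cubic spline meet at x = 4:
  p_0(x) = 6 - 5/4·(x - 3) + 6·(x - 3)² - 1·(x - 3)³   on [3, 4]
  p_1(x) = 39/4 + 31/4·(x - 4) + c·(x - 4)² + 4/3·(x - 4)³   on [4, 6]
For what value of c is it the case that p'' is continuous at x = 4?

3

p_0''(x) = 12 - 6·(x - 3), so p_0''(4) = 6. On the right, p_1''(4) = 2c, so c = 3.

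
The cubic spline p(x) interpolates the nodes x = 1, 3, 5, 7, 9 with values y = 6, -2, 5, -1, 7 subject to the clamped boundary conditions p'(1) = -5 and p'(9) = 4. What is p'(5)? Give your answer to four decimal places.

0.2500

Write m_i for p''(x_i). With h_i = 2, 2, 2, 2 and divided differences Δ_i = -4, 7/2, -3, 4, the continuity of p' gives the tridiagonal system
  2·m_0 + 8·m_1 + 2·m_2 = 6(Δ_1 - Δ_0) = 45
  2·m_1 + 8·m_2 + 2·m_3 = 6(Δ_2 - Δ_1) = -39
  2·m_2 + 8·m_3 + 2·m_4 = 6(Δ_3 - Δ_2) = 42
Clamped end conditions give two more equations: 2h_0·m_0 + h_0·m_1 = 6(Δ_0 - p'(1)) = 6 and h_3·m_3 + 2h_3·m_4 = 6(p'(9) - Δ_3) = 0.
Solving the tridiagonal system: m_0 = -45/16, m_1 = 69/8, m_2 = -147/16, m_3 = 69/8, m_4 = -69/16.
On [5, 7], p'(x) = b_2 + 2c_2·(x - 5) + 3d_2·(x - 5)² with b_2 = Δ_2 - h_2(2m_2 + m_3)/6 = 1/4, c_2 = m_2/2 = -147/32, d_2 = (m_3 - m_2)/(6h_2) = 95/64. So p'(5) = 1/4.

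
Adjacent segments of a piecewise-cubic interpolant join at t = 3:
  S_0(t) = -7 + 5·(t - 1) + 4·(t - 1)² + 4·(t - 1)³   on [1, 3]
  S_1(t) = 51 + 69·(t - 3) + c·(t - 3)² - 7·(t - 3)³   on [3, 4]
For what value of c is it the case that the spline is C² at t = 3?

S_0''(t) = 8 + 24·(t - 1), so S_0''(3) = 56. On the right, S_1''(3) = 2c, so c = 28.

28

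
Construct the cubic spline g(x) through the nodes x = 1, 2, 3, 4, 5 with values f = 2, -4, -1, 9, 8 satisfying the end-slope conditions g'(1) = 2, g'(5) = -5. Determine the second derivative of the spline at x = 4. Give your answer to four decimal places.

Let σ_i = g''(x_i). Step sizes h_i = 1, 1, 1, 1; slopes of the chords Δ_i = (y_(i+1) - y_i)/h_i = -6, 3, 10, -1.
  1·σ_0 + 4·σ_1 + 1·σ_2 = 6(Δ_1 - Δ_0) = 54
  1·σ_1 + 4·σ_2 + 1·σ_3 = 6(Δ_2 - Δ_1) = 42
  1·σ_2 + 4·σ_3 + 1·σ_4 = 6(Δ_3 - Δ_2) = -66
Clamped end conditions give two more equations: 2h_0·σ_0 + h_0·σ_1 = 6(Δ_0 - g'(1)) = -48 and h_3·σ_3 + 2h_3·σ_4 = 6(g'(5) - Δ_3) = -24.
Solving the tridiagonal system: σ_0 = -943/28, σ_1 = 271/14, σ_2 = 41/4, σ_3 = -257/14, σ_4 = -79/28.

-18.3571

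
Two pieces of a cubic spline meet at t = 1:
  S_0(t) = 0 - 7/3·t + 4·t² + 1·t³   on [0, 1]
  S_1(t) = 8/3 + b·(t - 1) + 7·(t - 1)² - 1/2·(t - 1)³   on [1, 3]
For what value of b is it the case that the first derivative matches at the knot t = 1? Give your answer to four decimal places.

8.6667

S_0'(t) = -7/3 + 8·t + 3·t², so S_0'(1) = 26/3. On the right, S_1'(1) = b, so b = 26/3.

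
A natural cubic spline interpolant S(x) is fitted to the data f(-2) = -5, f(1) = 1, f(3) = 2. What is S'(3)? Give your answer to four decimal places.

0.2000

With m_i denoting the second derivative at x_i, h_i = 3, 2, and Δ_i = (y_(i+1) − y_i)/h_i = 2, 1/2:
  3·m_0 + 10·m_1 + 2·m_2 = 6(Δ_1 - Δ_0) = -9
Natural end conditions: m_0 = m_2 = 0.
Solving: m_0 = 0, m_1 = -9/10, m_2 = 0.
On [1, 3], S'(x) = b_1 + 2c_1·(x - 1) + 3d_1·(x - 1)² with b_1 = Δ_1 - h_1(2m_1 + m_2)/6 = 11/10, c_1 = m_1/2 = -9/20, d_1 = (m_2 - m_1)/(6h_1) = 3/40. So S'(3) = 1/5.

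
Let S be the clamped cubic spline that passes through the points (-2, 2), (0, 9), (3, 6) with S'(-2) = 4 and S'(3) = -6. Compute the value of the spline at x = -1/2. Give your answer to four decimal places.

With m_i denoting the second derivative at x_i, h_i = 2, 3, and Δ_i = (y_(i+1) − y_i)/h_i = 7/2, -1:
  2·m_0 + 10·m_1 + 3·m_2 = 6(Δ_1 - Δ_0) = -27
Clamped end conditions give two more equations: 2h_0·m_0 + h_0·m_1 = 6(Δ_0 - S'(-2)) = -3 and h_1·m_1 + 2h_1·m_2 = 6(S'(3) - Δ_1) = -30.
Hence m_0 = -1/20, m_1 = -7/5, m_2 = -43/10.
On [-2, 0], S(x) = 2 + 4·(x + 2) - 1/40·(x + 2)² - 9/80·(x + 2)³.
With (x + 2) = 3/2: S(-1/2) = 4841/640.

7.5641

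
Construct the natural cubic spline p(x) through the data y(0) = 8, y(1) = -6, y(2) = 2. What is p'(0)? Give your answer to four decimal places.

-19.5000

Write m_i for p''(x_i). With h_i = 1, 1 and divided differences Δ_i = -14, 8, the continuity of p' gives the tridiagonal system
  1·m_0 + 4·m_1 + 1·m_2 = 6(Δ_1 - Δ_0) = 132
Natural end conditions: m_0 = m_2 = 0.
Solving the tridiagonal system: m_0 = 0, m_1 = 33, m_2 = 0.
On [0, 1], p'(x) = b_0 + 2c_0·x + 3d_0·x² with b_0 = Δ_0 - h_0(2m_0 + m_1)/6 = -39/2, c_0 = m_0/2 = 0, d_0 = (m_1 - m_0)/(6h_0) = 11/2. So p'(0) = -39/2.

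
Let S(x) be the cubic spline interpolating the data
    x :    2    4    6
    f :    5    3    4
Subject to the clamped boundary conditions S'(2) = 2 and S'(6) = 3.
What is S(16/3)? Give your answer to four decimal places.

2.6111

Write σ_i for S''(x_i). With h_i = 2, 2 and divided differences Δ_i = -1, 1/2, the continuity of S' gives the tridiagonal system
  2·σ_0 + 8·σ_1 + 2·σ_2 = 6(Δ_1 - Δ_0) = 9
Clamped end conditions give two more equations: 2h_0·σ_0 + h_0·σ_1 = 6(Δ_0 - S'(2)) = -18 and h_1·σ_1 + 2h_1·σ_2 = 6(S'(6) - Δ_1) = 15.
Hence σ_0 = -43/8, σ_1 = 7/4, σ_2 = 23/8.
On [4, 6], S(x) = 3 - 13/8·(x - 4) + 7/8·(x - 4)² + 3/32·(x - 4)³.
With (x - 4) = 4/3: S(16/3) = 47/18.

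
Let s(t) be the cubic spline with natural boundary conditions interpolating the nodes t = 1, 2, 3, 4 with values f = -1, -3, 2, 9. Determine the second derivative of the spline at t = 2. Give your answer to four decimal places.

10.4000

Write M_i for s''(x_i). With h_i = 1, 1, 1 and divided differences Δ_i = -2, 5, 7, the continuity of s' gives the tridiagonal system
  1·M_0 + 4·M_1 + 1·M_2 = 6(Δ_1 - Δ_0) = 42
  1·M_1 + 4·M_2 + 1·M_3 = 6(Δ_2 - Δ_1) = 12
Natural end conditions: M_0 = M_3 = 0.
Forward elimination and back-substitution give M_0 = 0, M_1 = 52/5, M_2 = 2/5, M_3 = 0.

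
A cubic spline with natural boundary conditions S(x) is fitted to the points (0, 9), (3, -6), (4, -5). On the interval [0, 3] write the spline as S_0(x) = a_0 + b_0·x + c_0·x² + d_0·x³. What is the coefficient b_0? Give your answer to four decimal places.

-7.2500

Write σ_i for S''(x_i). With h_i = 3, 1 and divided differences Δ_i = -5, 1, the continuity of S' gives the tridiagonal system
  3·σ_0 + 8·σ_1 + 1·σ_2 = 6(Δ_1 - Δ_0) = 36
Natural end conditions: σ_0 = σ_2 = 0.
Solving the tridiagonal system: σ_0 = 0, σ_1 = 9/2, σ_2 = 0.
On [0, 3], with S_0(x) = a_0 + b_0·x + c_0·x² + d_0·x³: c_0 = σ_0/2 = 0, d_0 = (σ_1 - σ_0)/(6h_0) = 1/4, b_0 = Δ_0 - h_0(2σ_0 + σ_1)/6 = -29/4.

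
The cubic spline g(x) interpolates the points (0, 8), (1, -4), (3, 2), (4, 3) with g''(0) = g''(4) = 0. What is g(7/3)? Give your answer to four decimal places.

Let m_i = g''(x_i). Step sizes h_i = 1, 2, 1; slopes of the chords Δ_i = (y_(i+1) - y_i)/h_i = -12, 3, 1.
  1·m_0 + 6·m_1 + 2·m_2 = 6(Δ_1 - Δ_0) = 90
  2·m_1 + 6·m_2 + 1·m_3 = 6(Δ_2 - Δ_1) = -12
Natural end conditions: m_0 = m_3 = 0.
Forward elimination and back-substitution give m_0 = 0, m_1 = 141/8, m_2 = -63/8, m_3 = 0.
On [1, 3], g(x) = -4 - 49/8·(x - 1) + 141/16·(x - 1)² - 17/8·(x - 1)³.
With (x - 1) = 4/3: g(7/3) = -83/54.

-1.5370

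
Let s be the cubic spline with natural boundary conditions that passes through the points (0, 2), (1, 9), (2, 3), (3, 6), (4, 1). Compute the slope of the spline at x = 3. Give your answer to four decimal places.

1.0357

Put σ_i = s'' at the i-th knot. Here h = (1, 1, 1, 1) and Δ = (7, -6, 3, -5), so the interior equations h_(i-1)·σ_(i-1) + 2(h_(i-1)+h_i)·σ_i + h_i·σ_(i+1) = 6(Δ_i − Δ_(i-1)) read
  1·σ_0 + 4·σ_1 + 1·σ_2 = 6(Δ_1 - Δ_0) = -78
  1·σ_1 + 4·σ_2 + 1·σ_3 = 6(Δ_2 - Δ_1) = 54
  1·σ_2 + 4·σ_3 + 1·σ_4 = 6(Δ_3 - Δ_2) = -48
Natural end conditions: σ_0 = σ_4 = 0.
Hence σ_0 = 0, σ_1 = -717/28, σ_2 = 171/7, σ_3 = -507/28, σ_4 = 0.
On [3, 4], s'(x) = b_3 + 2c_3·(x - 3) + 3d_3·(x - 3)² with b_3 = Δ_3 - h_3(2σ_3 + σ_4)/6 = 29/28, c_3 = σ_3/2 = -507/56, d_3 = (σ_4 - σ_3)/(6h_3) = 169/56. So s'(3) = 29/28.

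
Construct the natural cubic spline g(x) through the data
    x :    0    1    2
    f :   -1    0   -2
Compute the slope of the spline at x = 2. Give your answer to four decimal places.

-2.7500

Put M_i = g'' at the i-th knot. Here h = (1, 1) and Δ = (1, -2), so the interior equations h_(i-1)·M_(i-1) + 2(h_(i-1)+h_i)·M_i + h_i·M_(i+1) = 6(Δ_i − Δ_(i-1)) read
  1·M_0 + 4·M_1 + 1·M_2 = 6(Δ_1 - Δ_0) = -18
Natural end conditions: M_0 = M_2 = 0.
Solving the tridiagonal system: M_0 = 0, M_1 = -9/2, M_2 = 0.
On [1, 2], g'(x) = b_1 + 2c_1·(x - 1) + 3d_1·(x - 1)² with b_1 = Δ_1 - h_1(2M_1 + M_2)/6 = -1/2, c_1 = M_1/2 = -9/4, d_1 = (M_2 - M_1)/(6h_1) = 3/4. So g'(2) = -11/4.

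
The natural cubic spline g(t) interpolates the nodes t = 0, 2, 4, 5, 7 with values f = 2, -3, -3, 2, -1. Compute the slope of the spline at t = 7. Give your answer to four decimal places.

Write σ_i for g''(x_i). With h_i = 2, 2, 1, 2 and divided differences Δ_i = -5/2, 0, 5, -3/2, the continuity of g' gives the tridiagonal system
  2·σ_0 + 8·σ_1 + 2·σ_2 = 6(Δ_1 - Δ_0) = 15
  2·σ_1 + 6·σ_2 + 1·σ_3 = 6(Δ_2 - Δ_1) = 30
  1·σ_2 + 6·σ_3 + 2·σ_4 = 6(Δ_3 - Δ_2) = -39
Natural end conditions: σ_0 = σ_4 = 0.
Solving: σ_0 = 0, σ_1 = 87/256, σ_2 = 393/64, σ_3 = -963/128, σ_4 = 0.
On [5, 7], g'(t) = b_3 + 2c_3·(t - 5) + 3d_3·(t - 5)² with b_3 = Δ_3 - h_3(2σ_3 + σ_4)/6 = 225/64, c_3 = σ_3/2 = -963/256, d_3 = (σ_4 - σ_3)/(6h_3) = 321/512. So g'(7) = -513/128.

-4.0078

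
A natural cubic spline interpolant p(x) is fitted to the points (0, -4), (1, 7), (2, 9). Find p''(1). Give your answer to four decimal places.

-13.5000

Put M_i = p'' at the i-th knot. Here h = (1, 1) and Δ = (11, 2), so the interior equations h_(i-1)·M_(i-1) + 2(h_(i-1)+h_i)·M_i + h_i·M_(i+1) = 6(Δ_i − Δ_(i-1)) read
  1·M_0 + 4·M_1 + 1·M_2 = 6(Δ_1 - Δ_0) = -54
Natural end conditions: M_0 = M_2 = 0.
Solving: M_0 = 0, M_1 = -27/2, M_2 = 0.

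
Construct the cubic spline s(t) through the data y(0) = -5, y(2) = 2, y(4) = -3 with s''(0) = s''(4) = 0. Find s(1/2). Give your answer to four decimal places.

Let σ_i = s''(x_i). Step sizes h_i = 2, 2; slopes of the chords Δ_i = (y_(i+1) - y_i)/h_i = 7/2, -5/2.
  2·σ_0 + 8·σ_1 + 2·σ_2 = 6(Δ_1 - Δ_0) = -36
Natural end conditions: σ_0 = σ_2 = 0.
Solving the tridiagonal system: σ_0 = 0, σ_1 = -9/2, σ_2 = 0.
On [0, 2], s(t) = -5 + 5·t + 0·t² - 3/8·t³.
With t = 1/2: s(1/2) = -163/64.

-2.5469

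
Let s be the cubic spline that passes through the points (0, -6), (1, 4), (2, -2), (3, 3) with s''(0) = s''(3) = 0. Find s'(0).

Write M_i for s''(x_i). With h_i = 1, 1, 1 and divided differences Δ_i = 10, -6, 5, the continuity of s' gives the tridiagonal system
  1·M_0 + 4·M_1 + 1·M_2 = 6(Δ_1 - Δ_0) = -96
  1·M_1 + 4·M_2 + 1·M_3 = 6(Δ_2 - Δ_1) = 66
Natural end conditions: M_0 = M_3 = 0.
Solving: M_0 = 0, M_1 = -30, M_2 = 24, M_3 = 0.
On [0, 1], s'(x) = b_0 + 2c_0·x + 3d_0·x² with b_0 = Δ_0 - h_0(2M_0 + M_1)/6 = 15, c_0 = M_0/2 = 0, d_0 = (M_1 - M_0)/(6h_0) = -5. So s'(0) = 15.

15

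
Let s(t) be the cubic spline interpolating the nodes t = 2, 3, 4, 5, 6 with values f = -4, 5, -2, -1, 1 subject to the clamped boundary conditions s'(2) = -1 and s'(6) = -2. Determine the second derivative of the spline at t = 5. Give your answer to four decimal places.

Write M_i for s''(x_i). With h_i = 1, 1, 1, 1 and divided differences Δ_i = 9, -7, 1, 2, the continuity of s' gives the tridiagonal system
  1·M_0 + 4·M_1 + 1·M_2 = 6(Δ_1 - Δ_0) = -96
  1·M_1 + 4·M_2 + 1·M_3 = 6(Δ_2 - Δ_1) = 48
  1·M_2 + 4·M_3 + 1·M_4 = 6(Δ_3 - Δ_2) = 6
Clamped end conditions give two more equations: 2h_0·M_0 + h_0·M_1 = 6(Δ_0 - s'(2)) = 60 and h_3·M_3 + 2h_3·M_4 = 6(s'(6) - Δ_3) = -24.
Forward elimination and back-substitution give M_0 = 359/7, M_1 = -298/7, M_2 = 23, M_3 = -10/7, M_4 = -79/7.

-1.4286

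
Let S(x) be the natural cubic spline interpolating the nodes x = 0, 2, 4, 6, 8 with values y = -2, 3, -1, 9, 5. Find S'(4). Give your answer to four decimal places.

With m_i denoting the second derivative at x_i, h_i = 2, 2, 2, 2, and Δ_i = (y_(i+1) − y_i)/h_i = 5/2, -2, 5, -2:
  2·m_0 + 8·m_1 + 2·m_2 = 6(Δ_1 - Δ_0) = -27
  2·m_1 + 8·m_2 + 2·m_3 = 6(Δ_2 - Δ_1) = 42
  2·m_2 + 8·m_3 + 2·m_4 = 6(Δ_3 - Δ_2) = -42
Natural end conditions: m_0 = m_4 = 0.
Solving the tridiagonal system: m_0 = 0, m_1 = -615/112, m_2 = 237/28, m_3 = -825/112, m_4 = 0.
On [4, 6], S'(x) = b_2 + 2c_2·(x - 4) + 3d_2·(x - 4)² with b_2 = Δ_2 - h_2(2m_2 + m_3)/6 = 29/16, c_2 = m_2/2 = 237/56, d_2 = (m_3 - m_2)/(6h_2) = -591/448. So S'(4) = 29/16.

1.8125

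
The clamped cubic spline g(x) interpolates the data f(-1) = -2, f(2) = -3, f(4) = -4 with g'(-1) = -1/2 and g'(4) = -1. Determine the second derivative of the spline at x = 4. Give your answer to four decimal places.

-0.7500

With M_i denoting the second derivative at x_i, h_i = 3, 2, and Δ_i = (y_(i+1) − y_i)/h_i = -1/3, -1/2:
  3·M_0 + 10·M_1 + 2·M_2 = 6(Δ_1 - Δ_0) = -1
Clamped end conditions give two more equations: 2h_0·M_0 + h_0·M_1 = 6(Δ_0 - g'(-1)) = 1 and h_1·M_1 + 2h_1·M_2 = 6(g'(4) - Δ_1) = -3.
Solving: M_0 = 1/6, M_1 = 0, M_2 = -3/4.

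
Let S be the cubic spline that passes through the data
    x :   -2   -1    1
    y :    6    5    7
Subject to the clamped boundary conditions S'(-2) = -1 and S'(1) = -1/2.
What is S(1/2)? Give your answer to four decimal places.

With M_i denoting the second derivative at x_i, h_i = 1, 2, and Δ_i = (y_(i+1) − y_i)/h_i = -1, 1:
  1·M_0 + 6·M_1 + 2·M_2 = 6(Δ_1 - Δ_0) = 12
Clamped end conditions give two more equations: 2h_0·M_0 + h_0·M_1 = 6(Δ_0 - S'(-2)) = 0 and h_1·M_1 + 2h_1·M_2 = 6(S'(1) - Δ_1) = -9.
Forward elimination and back-substitution give M_0 = -11/6, M_1 = 11/3, M_2 = -49/12.
On [-1, 1], S(x) = 5 - 1/12·(x + 1) + 11/6·(x + 1)² - 31/48·(x + 1)³.
With (x + 1) = 3/2: S(1/2) = 873/128.

6.8203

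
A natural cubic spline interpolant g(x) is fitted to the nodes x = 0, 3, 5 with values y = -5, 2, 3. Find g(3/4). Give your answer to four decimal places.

Write σ_i for g''(x_i). With h_i = 3, 2 and divided differences Δ_i = 7/3, 1/2, the continuity of g' gives the tridiagonal system
  3·σ_0 + 10·σ_1 + 2·σ_2 = 6(Δ_1 - Δ_0) = -11
Natural end conditions: σ_0 = σ_2 = 0.
Forward elimination and back-substitution give σ_0 = 0, σ_1 = -11/10, σ_2 = 0.
On [0, 3], g(x) = -5 + 173/60·x + 0·x² - 11/180·x³.
With x = 3/4: g(3/4) = -733/256.

-2.8633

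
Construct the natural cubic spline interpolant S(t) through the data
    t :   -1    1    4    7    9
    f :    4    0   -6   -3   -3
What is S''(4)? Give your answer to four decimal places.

Write M_i for S''(x_i). With h_i = 2, 3, 3, 2 and divided differences Δ_i = -2, -2, 1, 0, the continuity of S' gives the tridiagonal system
  2·M_0 + 10·M_1 + 3·M_2 = 6(Δ_1 - Δ_0) = 0
  3·M_1 + 12·M_2 + 3·M_3 = 6(Δ_2 - Δ_1) = 18
  3·M_2 + 10·M_3 + 2·M_4 = 6(Δ_3 - Δ_2) = -6
Natural end conditions: M_0 = M_4 = 0.
Solving the tridiagonal system: M_0 = 0, M_1 = -99/170, M_2 = 33/17, M_3 = -201/170, M_4 = 0.

1.9412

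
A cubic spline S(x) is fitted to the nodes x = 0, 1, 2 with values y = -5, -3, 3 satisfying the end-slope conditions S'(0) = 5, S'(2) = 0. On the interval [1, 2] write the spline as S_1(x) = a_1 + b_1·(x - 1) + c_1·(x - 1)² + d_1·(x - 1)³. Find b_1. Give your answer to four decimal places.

4.7500

Write m_i for S''(x_i). With h_i = 1, 1 and divided differences Δ_i = 2, 6, the continuity of S' gives the tridiagonal system
  1·m_0 + 4·m_1 + 1·m_2 = 6(Δ_1 - Δ_0) = 24
Clamped end conditions give two more equations: 2h_0·m_0 + h_0·m_1 = 6(Δ_0 - S'(0)) = -18 and h_1·m_1 + 2h_1·m_2 = 6(S'(2) - Δ_1) = -36.
Hence m_0 = -35/2, m_1 = 17, m_2 = -53/2.
On [1, 2], with S_1(x) = a_1 + b_1·(x - 1) + c_1·(x - 1)² + d_1·(x - 1)³: c_1 = m_1/2 = 17/2, d_1 = (m_2 - m_1)/(6h_1) = -29/4, b_1 = Δ_1 - h_1(2m_1 + m_2)/6 = 19/4.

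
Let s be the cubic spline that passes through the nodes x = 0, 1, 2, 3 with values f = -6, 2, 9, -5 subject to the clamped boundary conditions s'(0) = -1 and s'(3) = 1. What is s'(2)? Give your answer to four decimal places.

-8.9333

Put M_i = s'' at the i-th knot. Here h = (1, 1, 1) and Δ = (8, 7, -14), so the interior equations h_(i-1)·M_(i-1) + 2(h_(i-1)+h_i)·M_i + h_i·M_(i+1) = 6(Δ_i − Δ_(i-1)) read
  1·M_0 + 4·M_1 + 1·M_2 = 6(Δ_1 - Δ_0) = -6
  1·M_1 + 4·M_2 + 1·M_3 = 6(Δ_2 - Δ_1) = -126
Clamped end conditions give two more equations: 2h_0·M_0 + h_0·M_1 = 6(Δ_0 - s'(0)) = 54 and h_2·M_2 + 2h_2·M_3 = 6(s'(3) - Δ_2) = 90.
Forward elimination and back-substitution give M_0 = 368/15, M_1 = 74/15, M_2 = -754/15, M_3 = 1052/15.
On [2, 3], s'(x) = b_2 + 2c_2·(x - 2) + 3d_2·(x - 2)² with b_2 = Δ_2 - h_2(2M_2 + M_3)/6 = -134/15, c_2 = M_2/2 = -377/15, d_2 = (M_3 - M_2)/(6h_2) = 301/15. So s'(2) = -134/15.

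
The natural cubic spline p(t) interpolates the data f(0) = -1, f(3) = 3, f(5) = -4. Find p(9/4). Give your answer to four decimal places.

With σ_i denoting the second derivative at x_i, h_i = 3, 2, and Δ_i = (y_(i+1) − y_i)/h_i = 4/3, -7/2:
  3·σ_0 + 10·σ_1 + 2·σ_2 = 6(Δ_1 - Δ_0) = -29
Natural end conditions: σ_0 = σ_2 = 0.
Solving: σ_0 = 0, σ_1 = -29/10, σ_2 = 0.
On [0, 3], p(t) = -1 + 167/60·t + 0·t² - 29/180·t³.
With t = 9/4: p(9/4) = 4387/1280.

3.4273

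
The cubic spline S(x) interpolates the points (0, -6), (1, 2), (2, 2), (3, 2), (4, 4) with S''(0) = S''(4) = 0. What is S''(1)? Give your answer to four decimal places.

-12.6429

Put σ_i = S'' at the i-th knot. Here h = (1, 1, 1, 1) and Δ = (8, 0, 0, 2), so the interior equations h_(i-1)·σ_(i-1) + 2(h_(i-1)+h_i)·σ_i + h_i·σ_(i+1) = 6(Δ_i − Δ_(i-1)) read
  1·σ_0 + 4·σ_1 + 1·σ_2 = 6(Δ_1 - Δ_0) = -48
  1·σ_1 + 4·σ_2 + 1·σ_3 = 6(Δ_2 - Δ_1) = 0
  1·σ_2 + 4·σ_3 + 1·σ_4 = 6(Δ_3 - Δ_2) = 12
Natural end conditions: σ_0 = σ_4 = 0.
Solving: σ_0 = 0, σ_1 = -177/14, σ_2 = 18/7, σ_3 = 33/14, σ_4 = 0.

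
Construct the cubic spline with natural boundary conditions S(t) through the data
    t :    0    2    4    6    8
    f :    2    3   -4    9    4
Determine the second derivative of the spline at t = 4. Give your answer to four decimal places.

11.3571

With M_i denoting the second derivative at x_i, h_i = 2, 2, 2, 2, and Δ_i = (y_(i+1) − y_i)/h_i = 1/2, -7/2, 13/2, -5/2:
  2·M_0 + 8·M_1 + 2·M_2 = 6(Δ_1 - Δ_0) = -24
  2·M_1 + 8·M_2 + 2·M_3 = 6(Δ_2 - Δ_1) = 60
  2·M_2 + 8·M_3 + 2·M_4 = 6(Δ_3 - Δ_2) = -54
Natural end conditions: M_0 = M_4 = 0.
Hence M_0 = 0, M_1 = -327/56, M_2 = 159/14, M_3 = -537/56, M_4 = 0.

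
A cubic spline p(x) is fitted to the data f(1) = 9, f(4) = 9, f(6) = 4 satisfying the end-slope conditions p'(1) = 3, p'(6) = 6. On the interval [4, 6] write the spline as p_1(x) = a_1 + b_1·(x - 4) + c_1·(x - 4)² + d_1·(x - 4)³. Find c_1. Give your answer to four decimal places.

Write σ_i for p''(x_i). With h_i = 3, 2 and divided differences Δ_i = 0, -5/2, the continuity of p' gives the tridiagonal system
  3·σ_0 + 10·σ_1 + 2·σ_2 = 6(Δ_1 - Δ_0) = -15
Clamped end conditions give two more equations: 2h_0·σ_0 + h_0·σ_1 = 6(Δ_0 - p'(1)) = -18 and h_1·σ_1 + 2h_1·σ_2 = 6(p'(6) - Δ_1) = 51.
Hence σ_0 = -9/10, σ_1 = -21/5, σ_2 = 297/20.
On [4, 6], with p_1(x) = a_1 + b_1·(x - 4) + c_1·(x - 4)² + d_1·(x - 4)³: c_1 = σ_1/2 = -21/10, d_1 = (σ_2 - σ_1)/(6h_1) = 127/80, b_1 = Δ_1 - h_1(2σ_1 + σ_2)/6 = -93/20.

-2.1000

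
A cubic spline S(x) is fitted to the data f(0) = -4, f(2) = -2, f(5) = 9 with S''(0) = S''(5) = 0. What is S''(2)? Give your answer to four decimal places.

1.6000

With M_i denoting the second derivative at x_i, h_i = 2, 3, and Δ_i = (y_(i+1) − y_i)/h_i = 1, 11/3:
  2·M_0 + 10·M_1 + 3·M_2 = 6(Δ_1 - Δ_0) = 16
Natural end conditions: M_0 = M_2 = 0.
Forward elimination and back-substitution give M_0 = 0, M_1 = 8/5, M_2 = 0.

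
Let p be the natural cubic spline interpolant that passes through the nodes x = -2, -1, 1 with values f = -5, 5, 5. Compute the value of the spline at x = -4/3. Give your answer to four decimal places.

With m_i denoting the second derivative at x_i, h_i = 1, 2, and Δ_i = (y_(i+1) − y_i)/h_i = 10, 0:
  1·m_0 + 6·m_1 + 2·m_2 = 6(Δ_1 - Δ_0) = -60
Natural end conditions: m_0 = m_2 = 0.
Forward elimination and back-substitution give m_0 = 0, m_1 = -10, m_2 = 0.
On [-2, -1], p(x) = -5 + 35/3·(x + 2) + 0·(x + 2)² - 5/3·(x + 2)³.
With (x + 2) = 2/3: p(-4/3) = 185/81.

2.2840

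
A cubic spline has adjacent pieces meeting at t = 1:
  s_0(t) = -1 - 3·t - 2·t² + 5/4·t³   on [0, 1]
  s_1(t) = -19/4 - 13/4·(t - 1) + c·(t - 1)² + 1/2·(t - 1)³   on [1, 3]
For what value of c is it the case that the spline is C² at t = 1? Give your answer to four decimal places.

1.7500

s_0''(t) = -4 + 15/2·t, so s_0''(1) = 7/2. On the right, s_1''(1) = 2c, so c = 7/4.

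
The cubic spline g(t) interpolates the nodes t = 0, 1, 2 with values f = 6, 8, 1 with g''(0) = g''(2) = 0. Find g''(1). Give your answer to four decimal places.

Let M_i = g''(x_i). Step sizes h_i = 1, 1; slopes of the chords Δ_i = (y_(i+1) - y_i)/h_i = 2, -7.
  1·M_0 + 4·M_1 + 1·M_2 = 6(Δ_1 - Δ_0) = -54
Natural end conditions: M_0 = M_2 = 0.
Hence M_0 = 0, M_1 = -27/2, M_2 = 0.

-13.5000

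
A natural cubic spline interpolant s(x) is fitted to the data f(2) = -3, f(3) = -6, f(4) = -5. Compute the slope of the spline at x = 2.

Put M_i = s'' at the i-th knot. Here h = (1, 1) and Δ = (-3, 1), so the interior equations h_(i-1)·M_(i-1) + 2(h_(i-1)+h_i)·M_i + h_i·M_(i+1) = 6(Δ_i − Δ_(i-1)) read
  1·M_0 + 4·M_1 + 1·M_2 = 6(Δ_1 - Δ_0) = 24
Natural end conditions: M_0 = M_2 = 0.
Forward elimination and back-substitution give M_0 = 0, M_1 = 6, M_2 = 0.
On [2, 3], s'(x) = b_0 + 2c_0·(x - 2) + 3d_0·(x - 2)² with b_0 = Δ_0 - h_0(2M_0 + M_1)/6 = -4, c_0 = M_0/2 = 0, d_0 = (M_1 - M_0)/(6h_0) = 1. So s'(2) = -4.

-4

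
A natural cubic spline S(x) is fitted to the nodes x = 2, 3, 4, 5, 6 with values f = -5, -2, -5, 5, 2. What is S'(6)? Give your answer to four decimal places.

-7.5179

Put M_i = S'' at the i-th knot. Here h = (1, 1, 1, 1) and Δ = (3, -3, 10, -3), so the interior equations h_(i-1)·M_(i-1) + 2(h_(i-1)+h_i)·M_i + h_i·M_(i+1) = 6(Δ_i − Δ_(i-1)) read
  1·M_0 + 4·M_1 + 1·M_2 = 6(Δ_1 - Δ_0) = -36
  1·M_1 + 4·M_2 + 1·M_3 = 6(Δ_2 - Δ_1) = 78
  1·M_2 + 4·M_3 + 1·M_4 = 6(Δ_3 - Δ_2) = -78
Natural end conditions: M_0 = M_4 = 0.
Solving: M_0 = 0, M_1 = -465/28, M_2 = 213/7, M_3 = -759/28, M_4 = 0.
On [5, 6], S'(x) = b_3 + 2c_3·(x - 5) + 3d_3·(x - 5)² with b_3 = Δ_3 - h_3(2M_3 + M_4)/6 = 169/28, c_3 = M_3/2 = -759/56, d_3 = (M_4 - M_3)/(6h_3) = 253/56. So S'(6) = -421/56.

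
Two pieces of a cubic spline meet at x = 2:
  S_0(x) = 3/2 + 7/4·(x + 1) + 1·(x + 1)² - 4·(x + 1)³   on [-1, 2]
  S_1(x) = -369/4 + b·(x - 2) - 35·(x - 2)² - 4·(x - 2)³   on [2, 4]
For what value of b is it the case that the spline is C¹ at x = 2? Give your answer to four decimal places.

S_0'(x) = 7/4 + 2·(x + 1) - 12·(x + 1)², so S_0'(2) = -401/4. On the right, S_1'(2) = b, so b = -401/4.

-100.2500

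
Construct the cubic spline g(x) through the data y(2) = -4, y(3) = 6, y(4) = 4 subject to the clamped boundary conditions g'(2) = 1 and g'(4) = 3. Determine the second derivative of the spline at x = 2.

46

With M_i denoting the second derivative at x_i, h_i = 1, 1, and Δ_i = (y_(i+1) − y_i)/h_i = 10, -2:
  1·M_0 + 4·M_1 + 1·M_2 = 6(Δ_1 - Δ_0) = -72
Clamped end conditions give two more equations: 2h_0·M_0 + h_0·M_1 = 6(Δ_0 - g'(2)) = 54 and h_1·M_1 + 2h_1·M_2 = 6(g'(4) - Δ_1) = 30.
Hence M_0 = 46, M_1 = -38, M_2 = 34.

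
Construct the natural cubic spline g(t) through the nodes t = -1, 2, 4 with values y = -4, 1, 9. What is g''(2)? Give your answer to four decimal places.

1.4000

Let M_i = g''(x_i). Step sizes h_i = 3, 2; slopes of the chords Δ_i = (y_(i+1) - y_i)/h_i = 5/3, 4.
  3·M_0 + 10·M_1 + 2·M_2 = 6(Δ_1 - Δ_0) = 14
Natural end conditions: M_0 = M_2 = 0.
Hence M_0 = 0, M_1 = 7/5, M_2 = 0.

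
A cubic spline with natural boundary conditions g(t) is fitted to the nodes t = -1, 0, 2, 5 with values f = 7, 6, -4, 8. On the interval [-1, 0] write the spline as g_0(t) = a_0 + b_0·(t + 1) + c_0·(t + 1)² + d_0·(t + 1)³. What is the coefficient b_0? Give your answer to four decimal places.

Write m_i for g''(x_i). With h_i = 1, 2, 3 and divided differences Δ_i = -1, -5, 4, the continuity of g' gives the tridiagonal system
  1·m_0 + 6·m_1 + 2·m_2 = 6(Δ_1 - Δ_0) = -24
  2·m_1 + 10·m_2 + 3·m_3 = 6(Δ_2 - Δ_1) = 54
Natural end conditions: m_0 = m_3 = 0.
Solving the tridiagonal system: m_0 = 0, m_1 = -87/14, m_2 = 93/14, m_3 = 0.
On [-1, 0], with g_0(t) = a_0 + b_0·(t + 1) + c_0·(t + 1)² + d_0·(t + 1)³: c_0 = m_0/2 = 0, d_0 = (m_1 - m_0)/(6h_0) = -29/28, b_0 = Δ_0 - h_0(2m_0 + m_1)/6 = 1/28.

0.0357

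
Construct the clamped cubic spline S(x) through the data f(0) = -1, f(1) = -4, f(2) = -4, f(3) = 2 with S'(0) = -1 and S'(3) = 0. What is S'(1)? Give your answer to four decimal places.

-3.3333

Write σ_i for S''(x_i). With h_i = 1, 1, 1 and divided differences Δ_i = -3, 0, 6, the continuity of S' gives the tridiagonal system
  1·σ_0 + 4·σ_1 + 1·σ_2 = 6(Δ_1 - Δ_0) = 18
  1·σ_1 + 4·σ_2 + 1·σ_3 = 6(Δ_2 - Δ_1) = 36
Clamped end conditions give two more equations: 2h_0·σ_0 + h_0·σ_1 = 6(Δ_0 - S'(0)) = -12 and h_2·σ_2 + 2h_2·σ_3 = 6(S'(3) - Δ_2) = -36.
Hence σ_0 = -22/3, σ_1 = 8/3, σ_2 = 44/3, σ_3 = -76/3.
On [1, 2], S'(x) = b_1 + 2c_1·(x - 1) + 3d_1·(x - 1)² with b_1 = Δ_1 - h_1(2σ_1 + σ_2)/6 = -10/3, c_1 = σ_1/2 = 4/3, d_1 = (σ_2 - σ_1)/(6h_1) = 2. So S'(1) = -10/3.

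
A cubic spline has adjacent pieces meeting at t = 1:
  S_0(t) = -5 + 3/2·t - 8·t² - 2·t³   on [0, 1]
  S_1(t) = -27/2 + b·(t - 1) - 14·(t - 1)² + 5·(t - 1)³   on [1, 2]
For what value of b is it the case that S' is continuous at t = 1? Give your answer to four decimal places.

-20.5000

S_0'(t) = 3/2 - 16·t - 6·t², so S_0'(1) = -41/2. On the right, S_1'(1) = b, so b = -41/2.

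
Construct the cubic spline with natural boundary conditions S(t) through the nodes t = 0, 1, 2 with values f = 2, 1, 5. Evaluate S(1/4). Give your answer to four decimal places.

1.4570

With σ_i denoting the second derivative at x_i, h_i = 1, 1, and Δ_i = (y_(i+1) − y_i)/h_i = -1, 4:
  1·σ_0 + 4·σ_1 + 1·σ_2 = 6(Δ_1 - Δ_0) = 30
Natural end conditions: σ_0 = σ_2 = 0.
Forward elimination and back-substitution give σ_0 = 0, σ_1 = 15/2, σ_2 = 0.
On [0, 1], S(t) = 2 - 9/4·t + 0·t² + 5/4·t³.
With t = 1/4: S(1/4) = 373/256.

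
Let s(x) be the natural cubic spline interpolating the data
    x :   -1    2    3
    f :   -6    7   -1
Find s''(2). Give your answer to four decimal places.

With M_i denoting the second derivative at x_i, h_i = 3, 1, and Δ_i = (y_(i+1) − y_i)/h_i = 13/3, -8:
  3·M_0 + 8·M_1 + 1·M_2 = 6(Δ_1 - Δ_0) = -74
Natural end conditions: M_0 = M_2 = 0.
Solving the tridiagonal system: M_0 = 0, M_1 = -37/4, M_2 = 0.

-9.2500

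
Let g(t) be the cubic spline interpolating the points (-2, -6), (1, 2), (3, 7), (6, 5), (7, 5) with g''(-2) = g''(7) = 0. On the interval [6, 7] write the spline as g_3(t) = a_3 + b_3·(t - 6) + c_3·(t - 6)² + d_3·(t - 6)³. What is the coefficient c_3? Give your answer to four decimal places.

Let m_i = g''(x_i). Step sizes h_i = 3, 2, 3, 1; slopes of the chords Δ_i = (y_(i+1) - y_i)/h_i = 8/3, 5/2, -2/3, 0.
  3·m_0 + 10·m_1 + 2·m_2 = 6(Δ_1 - Δ_0) = -1
  2·m_1 + 10·m_2 + 3·m_3 = 6(Δ_2 - Δ_1) = -19
  3·m_2 + 8·m_3 + 1·m_4 = 6(Δ_3 - Δ_2) = 4
Natural end conditions: m_0 = m_4 = 0.
Hence m_0 = 0, m_1 = 257/678, m_2 = -812/339, m_3 = 158/113, m_4 = 0.
On [6, 7], with g_3(t) = a_3 + b_3·(t - 6) + c_3·(t - 6)² + d_3·(t - 6)³: c_3 = m_3/2 = 79/113, d_3 = (m_4 - m_3)/(6h_3) = -79/339, b_3 = Δ_3 - h_3(2m_3 + m_4)/6 = -158/339.

0.6991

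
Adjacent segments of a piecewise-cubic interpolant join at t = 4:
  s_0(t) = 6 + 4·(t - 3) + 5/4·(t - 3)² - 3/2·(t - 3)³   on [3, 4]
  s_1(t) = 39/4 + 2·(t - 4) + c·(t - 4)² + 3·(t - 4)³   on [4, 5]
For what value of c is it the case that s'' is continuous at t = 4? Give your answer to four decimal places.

s_0''(t) = 5/2 - 9·(t - 3), so s_0''(4) = -13/2. On the right, s_1''(4) = 2c, so c = -13/4.

-3.2500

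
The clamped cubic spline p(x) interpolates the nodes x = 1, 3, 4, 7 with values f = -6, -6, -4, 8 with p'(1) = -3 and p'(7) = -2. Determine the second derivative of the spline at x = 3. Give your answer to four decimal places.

-0.3333

Write M_i for p''(x_i). With h_i = 2, 1, 3 and divided differences Δ_i = 0, 2, 4, the continuity of p' gives the tridiagonal system
  2·M_0 + 6·M_1 + 1·M_2 = 6(Δ_1 - Δ_0) = 12
  1·M_1 + 8·M_2 + 3·M_3 = 6(Δ_2 - Δ_1) = 12
Clamped end conditions give two more equations: 2h_0·M_0 + h_0·M_1 = 6(Δ_0 - p'(1)) = 18 and h_2·M_2 + 2h_2·M_3 = 6(p'(7) - Δ_2) = -36.
Forward elimination and back-substitution give M_0 = 14/3, M_1 = -1/3, M_2 = 14/3, M_3 = -25/3.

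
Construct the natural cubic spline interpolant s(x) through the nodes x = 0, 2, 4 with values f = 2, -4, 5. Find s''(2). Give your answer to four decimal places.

With m_i denoting the second derivative at x_i, h_i = 2, 2, and Δ_i = (y_(i+1) − y_i)/h_i = -3, 9/2:
  2·m_0 + 8·m_1 + 2·m_2 = 6(Δ_1 - Δ_0) = 45
Natural end conditions: m_0 = m_2 = 0.
Solving: m_0 = 0, m_1 = 45/8, m_2 = 0.

5.6250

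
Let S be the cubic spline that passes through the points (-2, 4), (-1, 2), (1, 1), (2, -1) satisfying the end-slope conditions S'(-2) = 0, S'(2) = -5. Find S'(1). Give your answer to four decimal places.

-0.2143

With M_i denoting the second derivative at x_i, h_i = 1, 2, 1, and Δ_i = (y_(i+1) − y_i)/h_i = -2, -1/2, -2:
  1·M_0 + 6·M_1 + 2·M_2 = 6(Δ_1 - Δ_0) = 9
  2·M_1 + 6·M_2 + 1·M_3 = 6(Δ_2 - Δ_1) = -9
Clamped end conditions give two more equations: 2h_0·M_0 + h_0·M_1 = 6(Δ_0 - S'(-2)) = -12 and h_2·M_2 + 2h_2·M_3 = 6(S'(2) - Δ_2) = -18.
Solving the tridiagonal system: M_0 = -53/7, M_1 = 22/7, M_2 = -8/7, M_3 = -59/7.
On [1, 2], S'(x) = b_2 + 2c_2·(x - 1) + 3d_2·(x - 1)² with b_2 = Δ_2 - h_2(2M_2 + M_3)/6 = -3/14, c_2 = M_2/2 = -4/7, d_2 = (M_3 - M_2)/(6h_2) = -17/14. So S'(1) = -3/14.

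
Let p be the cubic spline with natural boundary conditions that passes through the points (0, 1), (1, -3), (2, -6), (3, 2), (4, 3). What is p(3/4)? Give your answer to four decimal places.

Put m_i = p'' at the i-th knot. Here h = (1, 1, 1, 1) and Δ = (-4, -3, 8, 1), so the interior equations h_(i-1)·m_(i-1) + 2(h_(i-1)+h_i)·m_i + h_i·m_(i+1) = 6(Δ_i − Δ_(i-1)) read
  1·m_0 + 4·m_1 + 1·m_2 = 6(Δ_1 - Δ_0) = 6
  1·m_1 + 4·m_2 + 1·m_3 = 6(Δ_2 - Δ_1) = 66
  1·m_2 + 4·m_3 + 1·m_4 = 6(Δ_3 - Δ_2) = -42
Natural end conditions: m_0 = m_4 = 0.
Hence m_0 = 0, m_1 = -27/7, m_2 = 150/7, m_3 = -111/7, m_4 = 0.
On [0, 1], p(x) = 1 - 47/14·x + 0·x² - 9/14·x³.
With x = 3/4: p(3/4) = -229/128.

-1.7891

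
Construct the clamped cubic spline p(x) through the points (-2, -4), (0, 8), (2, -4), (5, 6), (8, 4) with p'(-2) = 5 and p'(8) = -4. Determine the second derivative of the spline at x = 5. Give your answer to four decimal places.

-4.0476

Put M_i = p'' at the i-th knot. Here h = (2, 2, 3, 3) and Δ = (6, -6, 10/3, -2/3), so the interior equations h_(i-1)·M_(i-1) + 2(h_(i-1)+h_i)·M_i + h_i·M_(i+1) = 6(Δ_i − Δ_(i-1)) read
  2·M_0 + 8·M_1 + 2·M_2 = 6(Δ_1 - Δ_0) = -72
  2·M_1 + 10·M_2 + 3·M_3 = 6(Δ_2 - Δ_1) = 56
  3·M_2 + 12·M_3 + 3·M_4 = 6(Δ_3 - Δ_2) = -24
Clamped end conditions give two more equations: 2h_0·M_0 + h_0·M_1 = 6(Δ_0 - p'(-2)) = 6 and h_3·M_3 + 2h_3·M_4 = 6(p'(8) - Δ_3) = -20.
Solving: M_0 = 115/14, M_1 = -94/7, M_2 = 19/2, M_3 = -85/21, M_4 = -55/42.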